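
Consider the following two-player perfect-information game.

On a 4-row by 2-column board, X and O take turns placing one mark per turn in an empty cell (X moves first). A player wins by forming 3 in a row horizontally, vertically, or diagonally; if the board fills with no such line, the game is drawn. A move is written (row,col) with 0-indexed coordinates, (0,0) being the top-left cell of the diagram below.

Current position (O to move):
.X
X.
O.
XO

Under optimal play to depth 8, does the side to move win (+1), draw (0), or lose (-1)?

value(.X/X./O./XO, O) = 0

ply 1, O at .X/X./O./XO | (0,0)=+0→OX/X./O./XO*; (1,1)=+0→.X/XO/O./XO; (2,1)=+0→.X/X./OO/XO
ply 2, X at OX/X./O./XO | (1,1)=+0→OX/XX/O./XO*; (2,1)=+0→OX/X./OX/XO
ply 3, O at OX/XX/O./XO | (2,1)=+0→OX/XX/OO/XO*
ply 4: OX/XX/OO/XO is terminal +0 (X); from .X/X./O./XO depth 8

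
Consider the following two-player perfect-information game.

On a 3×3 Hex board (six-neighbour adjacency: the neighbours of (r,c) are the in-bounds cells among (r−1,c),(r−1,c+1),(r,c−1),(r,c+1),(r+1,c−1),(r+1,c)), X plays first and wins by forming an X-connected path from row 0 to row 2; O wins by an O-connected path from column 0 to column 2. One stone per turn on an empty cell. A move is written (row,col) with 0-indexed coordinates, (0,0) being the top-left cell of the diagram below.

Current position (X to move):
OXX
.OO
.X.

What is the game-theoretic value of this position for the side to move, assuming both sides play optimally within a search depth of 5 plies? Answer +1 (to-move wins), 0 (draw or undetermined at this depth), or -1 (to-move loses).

value(OXX/.OO/.X., X) = -1

[OXX/.OO/.X.] X move#1: (1,0):-1/OXX/XOO/.X.*, (2,0):-1/OXX/.OO/XX., (2,2):-1/OXX/.OO/.XX
[OXX/XOO/.X.] O move#2: (2,0):+1/OXX/XOO/OX.*, (2,2):-1/OXX/XOO/.XO
[OXX/XOO/OX.] end (terminal -1, X#3); searched OXX/.OO/.X. to 5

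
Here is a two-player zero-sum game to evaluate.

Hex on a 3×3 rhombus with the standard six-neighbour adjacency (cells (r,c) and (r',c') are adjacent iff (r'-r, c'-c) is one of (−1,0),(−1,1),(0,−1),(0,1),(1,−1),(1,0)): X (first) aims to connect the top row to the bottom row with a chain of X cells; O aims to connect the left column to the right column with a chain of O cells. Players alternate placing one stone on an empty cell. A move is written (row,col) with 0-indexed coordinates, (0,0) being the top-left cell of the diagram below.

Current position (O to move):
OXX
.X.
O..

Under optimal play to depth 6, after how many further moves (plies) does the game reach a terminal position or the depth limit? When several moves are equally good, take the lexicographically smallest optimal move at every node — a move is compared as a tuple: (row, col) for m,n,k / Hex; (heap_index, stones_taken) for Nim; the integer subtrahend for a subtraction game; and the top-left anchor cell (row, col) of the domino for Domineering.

p1 O@[OXX/.X./O..]: (1,0)[OXX/OX./O..]-1 (1,2)[OXX/.XO/O..]-1 (2,1)[OXX/.X./OO.]+1* (2,2)[OXX/.X./O.O]-1
p2 X@[OXX/.X./OO.]: (1,0)[OXX/XX./OO.]-1* (1,2)[OXX/.XX/OO.]-1 (2,2)[OXX/.X./OOX]-1
p3 O@[OXX/XX./OO.]: (1,2)[OXX/XXO/OO.]+1* (2,2)[OXX/XX./OOO]+1
p4 X@[OXX/XXO/OO.] terminal -1; root [OXX/.X./O..] d6

PV length from [OXX/.X./O..]: 3 plies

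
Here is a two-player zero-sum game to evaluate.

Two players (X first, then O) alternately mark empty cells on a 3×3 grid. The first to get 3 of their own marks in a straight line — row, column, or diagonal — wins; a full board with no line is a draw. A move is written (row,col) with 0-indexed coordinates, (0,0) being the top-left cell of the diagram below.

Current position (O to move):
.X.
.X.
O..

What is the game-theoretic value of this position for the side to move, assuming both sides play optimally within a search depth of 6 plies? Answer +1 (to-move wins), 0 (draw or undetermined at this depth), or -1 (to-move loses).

ply 1, O at .X./.X./O.. | (0,0)=-1→OX./.X./O..; (0,2)=-1→.XO/.X./O..; (1,0)=-1→.X./OX./O..; (1,2)=-1→.X./.XO/O..; (2,1)=+0→.X./.X./OO.*; (2,2)=-1→.X./.X./O.O
ply 2, X at .X./.X./OO. | (0,0)=-1→XX./.X./OO.; (0,2)=-1→.XX/.X./OO.; (1,0)=-1→.X./XX./OO.; (1,2)=-1→.X./.XX/OO.; (2,2)=+0→.X./.X./OOX*
ply 3, O at .X./.X./OOX | (0,0)=+0→OX./.X./OOX*; (0,2)=-1→.XO/.X./OOX; (1,0)=-1→.X./OX./OOX; (1,2)=-1→.X./.XO/OOX
ply 4, X at OX./.X./OOX | (0,2)=-1→OXX/.X./OOX; (1,0)=+0→OX./XX./OOX*; (1,2)=-1→OX./.XX/OOX
ply 5, O at OX./XX./OOX | (0,2)=-1→OXO/XX./OOX; (1,2)=+0→OX./XXO/OOX*
ply 6, X at OX./XXO/OOX | (0,2)=+0→OXX/XXO/OOX*
ply 7: OXX/XXO/OOX is terminal +0 (O); from .X./.X./O.. depth 6

value(.X./.X./O.., O) = 0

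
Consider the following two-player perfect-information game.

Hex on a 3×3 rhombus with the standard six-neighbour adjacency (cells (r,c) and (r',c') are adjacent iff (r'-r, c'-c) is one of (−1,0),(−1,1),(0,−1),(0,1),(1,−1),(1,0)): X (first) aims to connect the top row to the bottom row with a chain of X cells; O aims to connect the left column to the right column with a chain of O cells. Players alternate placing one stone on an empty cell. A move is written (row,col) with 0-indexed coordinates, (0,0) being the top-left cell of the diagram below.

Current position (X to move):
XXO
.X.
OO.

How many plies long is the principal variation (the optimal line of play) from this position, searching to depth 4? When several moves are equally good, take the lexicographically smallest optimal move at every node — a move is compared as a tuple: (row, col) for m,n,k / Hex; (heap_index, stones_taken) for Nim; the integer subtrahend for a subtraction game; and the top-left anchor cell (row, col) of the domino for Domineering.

PV length from [XXO/.X./OO.]: 2 plies

[XXO/.X./OO.] X move#1: (1,0):-1/XXO/XX./OO.*, (1,2):-1/XXO/.XX/OO., (2,2):-1/XXO/.X./OOX
[XXO/XX./OO.] O move#2: (1,2):+1/XXO/XXO/OO.*, (2,2):+1/XXO/XX./OOO
[XXO/XXO/OO.] end (terminal -1, X#3); searched XXO/.X./OO. to 4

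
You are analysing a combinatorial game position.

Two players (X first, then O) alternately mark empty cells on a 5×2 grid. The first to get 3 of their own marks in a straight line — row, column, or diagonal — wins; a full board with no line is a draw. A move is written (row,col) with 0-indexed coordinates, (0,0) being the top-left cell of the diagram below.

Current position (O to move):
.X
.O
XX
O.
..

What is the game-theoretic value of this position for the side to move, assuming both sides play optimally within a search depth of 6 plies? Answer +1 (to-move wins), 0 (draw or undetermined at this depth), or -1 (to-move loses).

value(.X/.O/XX/O./.., O) = 0

p1 O@[.X/.O/XX/O./..]: (0,0)[OX/.O/XX/O./..]+0* (1,0)[.X/OO/XX/O./..]+0 (3,1)[.X/.O/XX/OO/..]+0 (4,0)[.X/.O/XX/O./O.]+0 (4,1)[.X/.O/XX/O./.O]+0
p2 X@[OX/.O/XX/O./..]: (1,0)[OX/XO/XX/O./..]+0* (3,1)[OX/.O/XX/OX/..]+0 (4,0)[OX/.O/XX/O./X.]+0 (4,1)[OX/.O/XX/O./.X]+0
p3 O@[OX/XO/XX/O./..]: (3,1)[OX/XO/XX/OO/..]+0* (4,0)[OX/XO/XX/O./O.]+0 (4,1)[OX/XO/XX/O./.O]+0
p4 X@[OX/XO/XX/OO/..]: (4,0)[OX/XO/XX/OO/X.]+0* (4,1)[OX/XO/XX/OO/.X]+0
p5 O@[OX/XO/XX/OO/X.]: (4,1)[OX/XO/XX/OO/XO]+0*
p6 X@[OX/XO/XX/OO/XO] terminal +0; root [.X/.O/XX/O./..] d6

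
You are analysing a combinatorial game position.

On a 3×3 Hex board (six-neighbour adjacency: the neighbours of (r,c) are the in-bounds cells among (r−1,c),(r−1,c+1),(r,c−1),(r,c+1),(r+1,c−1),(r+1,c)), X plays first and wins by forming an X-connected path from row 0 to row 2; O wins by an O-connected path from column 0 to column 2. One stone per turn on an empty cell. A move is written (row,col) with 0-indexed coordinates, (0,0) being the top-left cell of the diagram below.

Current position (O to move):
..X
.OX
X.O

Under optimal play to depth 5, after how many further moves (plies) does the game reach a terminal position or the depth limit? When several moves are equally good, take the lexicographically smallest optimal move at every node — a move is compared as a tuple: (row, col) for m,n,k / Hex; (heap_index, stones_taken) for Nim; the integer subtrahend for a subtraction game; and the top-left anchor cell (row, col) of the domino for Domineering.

PV length from [..X/.OX/X.O]: 4 plies

ply 1, O at ..X/.OX/X.O | (0,0)=-1→O.X/.OX/X.O*; (0,1)=-1→.OX/.OX/X.O; (1,0)=-1→..X/OOX/X.O; (2,1)=-1→..X/.OX/XOO
ply 2, X at O.X/.OX/X.O | (0,1)=+1→OXX/.OX/X.O*; (1,0)=+1→O.X/XOX/X.O; (2,1)=+1→O.X/.OX/XXO
ply 3, O at OXX/.OX/X.O | (1,0)=-1→OXX/OOX/X.O*; (2,1)=-1→OXX/.OX/XOO
ply 4, X at OXX/OOX/X.O | (2,1)=+1→OXX/OOX/XXO*
ply 5: OXX/OOX/XXO is terminal -1 (O); from ..X/.OX/X.O depth 5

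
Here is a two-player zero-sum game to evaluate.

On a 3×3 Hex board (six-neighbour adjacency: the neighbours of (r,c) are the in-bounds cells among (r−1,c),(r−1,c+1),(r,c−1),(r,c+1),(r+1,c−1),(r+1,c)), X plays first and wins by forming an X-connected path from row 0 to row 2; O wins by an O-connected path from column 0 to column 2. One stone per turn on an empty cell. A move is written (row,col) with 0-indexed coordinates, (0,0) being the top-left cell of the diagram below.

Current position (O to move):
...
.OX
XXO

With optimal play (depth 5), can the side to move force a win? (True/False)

ply 1, O at .../.OX/XXO | (0,0)=-1→O../.OX/XXO*; (0,1)=-1→.O./.OX/XXO; (0,2)=-1→..O/.OX/XXO; (1,0)=-1→.../OOX/XXO
ply 2, X at O../.OX/XXO | (0,1)=+1→OX./.OX/XXO*; (0,2)=+1→O.X/.OX/XXO; (1,0)=+1→O../XOX/XXO
ply 3, O at OX./.OX/XXO | (0,2)=-1→OXO/.OX/XXO*; (1,0)=-1→OX./OOX/XXO
ply 4, X at OXO/.OX/XXO | (1,0)=+1→OXO/XOX/XXO*
ply 5: OXO/XOX/XXO is terminal -1 (O); from .../.OX/XXO depth 5

O winning at [.../.OX/XXO]: False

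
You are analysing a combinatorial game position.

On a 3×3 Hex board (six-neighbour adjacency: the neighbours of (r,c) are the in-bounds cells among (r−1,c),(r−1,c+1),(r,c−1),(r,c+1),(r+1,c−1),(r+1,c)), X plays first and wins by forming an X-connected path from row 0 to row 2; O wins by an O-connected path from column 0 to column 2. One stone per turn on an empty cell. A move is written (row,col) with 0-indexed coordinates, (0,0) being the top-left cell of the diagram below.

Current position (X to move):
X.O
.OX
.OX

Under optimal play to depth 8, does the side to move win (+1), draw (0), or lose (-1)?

value(X.O/.OX/.OX, X) = -1

ply 1, X at X.O/.OX/.OX | (0,1)=-1→XXO/.OX/.OX*; (1,0)=-1→X.O/XOX/.OX; (2,0)=-1→X.O/.OX/XOX
ply 2, O at XXO/.OX/.OX | (1,0)=+1→XXO/OOX/.OX*; (2,0)=+1→XXO/.OX/OOX
ply 3: XXO/OOX/.OX is terminal -1 (X); from X.O/.OX/.OX depth 8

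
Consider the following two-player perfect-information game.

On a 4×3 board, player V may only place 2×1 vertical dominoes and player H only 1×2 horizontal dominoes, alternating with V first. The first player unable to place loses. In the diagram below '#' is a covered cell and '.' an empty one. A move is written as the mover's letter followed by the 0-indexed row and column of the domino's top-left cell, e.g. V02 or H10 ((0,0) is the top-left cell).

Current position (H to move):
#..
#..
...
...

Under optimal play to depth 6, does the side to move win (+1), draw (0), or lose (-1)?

ply 1, H at #../#../.../... | H01=-1→###/#../.../...*; H11=-1→#../###/.../...; H20=-1→#../#../##./...; H21=-1→#../#../.##/...; H30=-1→#../#../.../##.; H31=-1→#../#../.../.##
ply 2, V at ###/#../.../... | V11=+1→###/##./.#./...*; V12=-1→###/#.#/..#/...; V20=-1→###/#../#../#..; V21=+1→###/#../.#./.#.; V22=-1→###/#../..#/..#
ply 3, H at ###/##./.#./... | H30=-1→###/##./.#./##.*; H31=-1→###/##./.#./.##
ply 4, V at ###/##./.#./##. | V12=+1→###/###/.##/##.*; V22=+1→###/##./.##/###
ply 5: ###/###/.##/##. is terminal -1 (H); from #../#../.../... depth 6

value(#../#../.../..., H) = -1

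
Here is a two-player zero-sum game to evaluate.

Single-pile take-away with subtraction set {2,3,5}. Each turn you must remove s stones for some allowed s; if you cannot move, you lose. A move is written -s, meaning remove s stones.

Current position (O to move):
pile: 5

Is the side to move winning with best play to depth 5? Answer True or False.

O winning at [5]: True

ply 1, O at 5 | -2=-1→3; -3=-1→2; -5=+1→0*
ply 2: 0 is terminal -1 (X); from 5 depth 5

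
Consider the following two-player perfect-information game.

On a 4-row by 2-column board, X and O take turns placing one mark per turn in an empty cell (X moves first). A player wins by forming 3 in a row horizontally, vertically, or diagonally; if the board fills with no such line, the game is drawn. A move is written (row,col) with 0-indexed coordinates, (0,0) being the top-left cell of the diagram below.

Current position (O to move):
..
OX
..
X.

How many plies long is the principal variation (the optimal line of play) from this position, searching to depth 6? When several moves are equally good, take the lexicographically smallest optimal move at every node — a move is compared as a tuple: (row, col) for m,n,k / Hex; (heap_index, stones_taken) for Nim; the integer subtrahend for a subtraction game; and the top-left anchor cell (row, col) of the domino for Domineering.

p1 O@[../OX/../X.]: (0,0)[O./OX/../X.]+0* (0,1)[.O/OX/../X.]+0 (2,0)[../OX/O./X.]+0 (2,1)[../OX/.O/X.]+0 (3,1)[../OX/../XO]+0
p2 X@[O./OX/../X.]: (0,1)[OX/OX/../X.]-1 (2,0)[O./OX/X./X.]+0* (2,1)[O./OX/.X/X.]-1 (3,1)[O./OX/../XX]-1
p3 O@[O./OX/X./X.]: (0,1)[OO/OX/X./X.]+0* (2,1)[O./OX/XO/X.]+0 (3,1)[O./OX/X./XO]+0
p4 X@[OO/OX/X./X.]: (2,1)[OO/OX/XX/X.]+0* (3,1)[OO/OX/X./XX]+0
p5 O@[OO/OX/XX/X.]: (3,1)[OO/OX/XX/XO]+0*
p6 X@[OO/OX/XX/XO] terminal +0; root [../OX/../X.] d6

PV length from [../OX/../X.]: 5 plies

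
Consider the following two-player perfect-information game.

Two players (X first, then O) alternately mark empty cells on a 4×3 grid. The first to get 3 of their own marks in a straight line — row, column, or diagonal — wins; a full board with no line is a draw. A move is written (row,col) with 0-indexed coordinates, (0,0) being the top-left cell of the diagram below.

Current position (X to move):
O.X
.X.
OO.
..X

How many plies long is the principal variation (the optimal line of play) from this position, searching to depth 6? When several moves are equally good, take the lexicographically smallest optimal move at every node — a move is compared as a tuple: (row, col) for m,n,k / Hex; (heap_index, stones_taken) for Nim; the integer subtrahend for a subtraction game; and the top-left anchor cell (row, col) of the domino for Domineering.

[O.X/.X./OO./..X] X move#1: (0,1):-1/OXX/.X./OO./..X*, (1,0):-1/O.X/XX./OO./..X, (1,2):-1/O.X/.XX/OO./..X, (2,2):-1/O.X/.X./OOX/..X, (3,0):-1/O.X/.X./OO./X.X, (3,1):-1/O.X/.X./OO./.XX
[OXX/.X./OO./..X] O move#2: (1,0):+1/OXX/OX./OO./..X*, (1,2):+1/OXX/.XO/OO./..X, (2,2):+1/OXX/.X./OOO/..X, (3,0):+1/OXX/.X./OO./O.X, (3,1):+1/OXX/.X./OO./.OX
[OXX/OX./OO./..X] end (terminal -1, X#3); searched O.X/.X./OO./..X to 6

PV length from [O.X/.X./OO./..X]: 2 plies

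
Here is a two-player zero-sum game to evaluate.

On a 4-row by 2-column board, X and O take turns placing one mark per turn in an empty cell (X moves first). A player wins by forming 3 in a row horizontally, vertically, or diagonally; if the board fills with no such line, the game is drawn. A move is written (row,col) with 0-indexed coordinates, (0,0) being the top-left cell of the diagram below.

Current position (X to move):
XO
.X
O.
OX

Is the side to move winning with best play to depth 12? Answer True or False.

[XO/.X/O./OX] X move#1: (1,0):+0/XO/XX/O./OX, (2,1):+1/XO/.X/OX/OX*
[XO/.X/OX/OX] end (terminal -1, O#2); searched XO/.X/O./OX to 12

X winning at [XO/.X/O./OX]: True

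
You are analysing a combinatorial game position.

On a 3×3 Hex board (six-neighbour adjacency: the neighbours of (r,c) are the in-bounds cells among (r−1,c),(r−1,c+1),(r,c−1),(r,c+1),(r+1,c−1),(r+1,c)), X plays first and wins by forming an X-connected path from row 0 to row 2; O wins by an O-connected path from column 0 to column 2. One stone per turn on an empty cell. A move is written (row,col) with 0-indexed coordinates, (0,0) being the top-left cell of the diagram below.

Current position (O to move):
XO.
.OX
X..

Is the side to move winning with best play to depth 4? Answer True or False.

O winning at [XO./.OX/X..]: False

ply 1, O at XO./.OX/X.. | (0,2)=-1→XOO/.OX/X..*; (1,0)=-1→XO./OOX/X..; (2,1)=-1→XO./.OX/XO.; (2,2)=-1→XO./.OX/X.O
ply 2, X at XOO/.OX/X.. | (1,0)=+1→XOO/XOX/X..*; (2,1)=-1→XOO/.OX/XX.; (2,2)=-1→XOO/.OX/X.X
ply 3: XOO/XOX/X.. is terminal -1 (O); from XO./.OX/X.. depth 4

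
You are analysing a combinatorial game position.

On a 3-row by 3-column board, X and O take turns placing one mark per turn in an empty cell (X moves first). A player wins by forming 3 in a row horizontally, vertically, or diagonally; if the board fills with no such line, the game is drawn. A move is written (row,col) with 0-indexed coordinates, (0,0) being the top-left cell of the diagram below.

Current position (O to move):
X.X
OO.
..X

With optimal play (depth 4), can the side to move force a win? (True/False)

ply 1, O at X.X/OO./..X | (0,1)=-1→XOX/OO./..X; (1,2)=+1→X.X/OOO/..X*; (2,0)=-1→X.X/OO./O.X; (2,1)=-1→X.X/OO./.OX
ply 2: X.X/OOO/..X is terminal -1 (X); from X.X/OO./..X depth 4

O winning at [X.X/OO./..X]: True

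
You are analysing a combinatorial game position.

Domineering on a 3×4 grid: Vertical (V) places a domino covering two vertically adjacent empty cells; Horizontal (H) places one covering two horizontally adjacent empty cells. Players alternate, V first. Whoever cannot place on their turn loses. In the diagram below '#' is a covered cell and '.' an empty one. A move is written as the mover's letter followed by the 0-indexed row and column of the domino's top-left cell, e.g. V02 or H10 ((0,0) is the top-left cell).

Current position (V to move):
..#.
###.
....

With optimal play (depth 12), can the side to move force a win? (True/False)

ply 1, V at ..#./###./.... | V03=-1→..##/####/....*; V13=-1→..#./####/...#
ply 2, H at ..##/####/.... | H00=+1→####/####/....*; H20=+1→..##/####/##..; H21=+1→..##/####/.##.; H22=+1→..##/####/..##
ply 3: ####/####/.... is terminal -1 (V); from ..#./###./.... depth 12

V winning at [..#./###./....]: False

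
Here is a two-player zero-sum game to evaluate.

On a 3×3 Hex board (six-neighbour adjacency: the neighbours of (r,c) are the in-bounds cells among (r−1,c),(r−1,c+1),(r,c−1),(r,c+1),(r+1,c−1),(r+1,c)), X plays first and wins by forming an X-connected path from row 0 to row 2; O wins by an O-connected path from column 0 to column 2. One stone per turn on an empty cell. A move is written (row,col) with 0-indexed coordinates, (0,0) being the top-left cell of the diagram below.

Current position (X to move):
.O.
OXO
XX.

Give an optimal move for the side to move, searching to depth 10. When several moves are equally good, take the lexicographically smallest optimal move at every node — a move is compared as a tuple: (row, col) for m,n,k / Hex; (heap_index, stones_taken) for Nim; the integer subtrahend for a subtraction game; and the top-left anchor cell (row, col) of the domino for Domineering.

X's best at [.O./OXO/XX.]: (0,2)

ply 1, X at .O./OXO/XX. | (0,0)=-1→XO./OXO/XX.; (0,2)=+1→.OX/OXO/XX.*; (2,2)=-1→.O./OXO/XXX
ply 2: .OX/OXO/XX. is terminal -1 (O); from .O./OXO/XX. depth 10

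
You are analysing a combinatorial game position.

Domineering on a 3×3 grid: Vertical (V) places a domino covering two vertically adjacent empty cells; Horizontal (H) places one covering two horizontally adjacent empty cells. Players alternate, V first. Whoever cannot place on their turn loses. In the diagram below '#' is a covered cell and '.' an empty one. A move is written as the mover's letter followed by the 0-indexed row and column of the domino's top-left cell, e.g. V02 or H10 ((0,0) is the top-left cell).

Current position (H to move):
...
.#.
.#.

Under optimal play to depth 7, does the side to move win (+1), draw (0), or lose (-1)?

value(.../.#./.#., H) = -1

ply 1, H at .../.#./.#. | H00=-1→##./.#./.#.*; H01=-1→.##/.#./.#.
ply 2, V at ##./.#./.#. | V02=+1→###/.##/.#.*; V10=+1→##./##./##.; V12=+1→##./.##/.##
ply 3: ###/.##/.#. is terminal -1 (H); from .../.#./.#. depth 7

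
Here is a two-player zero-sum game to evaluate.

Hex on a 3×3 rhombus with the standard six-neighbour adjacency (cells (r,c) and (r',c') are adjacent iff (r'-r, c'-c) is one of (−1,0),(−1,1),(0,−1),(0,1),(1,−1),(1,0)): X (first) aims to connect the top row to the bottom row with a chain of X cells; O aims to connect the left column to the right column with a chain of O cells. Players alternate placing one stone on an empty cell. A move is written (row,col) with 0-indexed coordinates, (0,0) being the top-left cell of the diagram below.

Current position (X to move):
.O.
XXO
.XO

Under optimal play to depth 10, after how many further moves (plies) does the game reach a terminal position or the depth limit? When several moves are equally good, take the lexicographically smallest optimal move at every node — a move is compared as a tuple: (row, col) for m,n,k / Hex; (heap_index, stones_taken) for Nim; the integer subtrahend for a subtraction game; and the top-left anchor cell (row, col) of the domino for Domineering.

p1 X@[.O./XXO/.XO]: (0,0)[XO./XXO/.XO]+1* (0,2)[.OX/XXO/.XO]+1 (2,0)[.O./XXO/XXO]+1
p2 O@[XO./XXO/.XO] terminal -1; root [.O./XXO/.XO] d10

PV length from [.O./XXO/.XO]: 1 ply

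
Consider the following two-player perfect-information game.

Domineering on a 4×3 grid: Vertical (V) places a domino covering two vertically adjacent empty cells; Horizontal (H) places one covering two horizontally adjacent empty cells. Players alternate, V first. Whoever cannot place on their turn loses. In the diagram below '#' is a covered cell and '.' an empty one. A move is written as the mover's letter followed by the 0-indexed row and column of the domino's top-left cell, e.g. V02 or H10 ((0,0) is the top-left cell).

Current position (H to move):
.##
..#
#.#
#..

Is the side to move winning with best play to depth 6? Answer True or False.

[.##/..#/#.#/#..] H move#1: H10:-1/.##/###/#.#/#..*, H31:-1/.##/..#/#.#/###
[.##/###/#.#/#..] V move#2: V21:+1/.##/###/###/##.*
[.##/###/###/##.] end (terminal -1, H#3); searched .##/..#/#.#/#.. to 6

H winning at [.##/..#/#.#/#..]: False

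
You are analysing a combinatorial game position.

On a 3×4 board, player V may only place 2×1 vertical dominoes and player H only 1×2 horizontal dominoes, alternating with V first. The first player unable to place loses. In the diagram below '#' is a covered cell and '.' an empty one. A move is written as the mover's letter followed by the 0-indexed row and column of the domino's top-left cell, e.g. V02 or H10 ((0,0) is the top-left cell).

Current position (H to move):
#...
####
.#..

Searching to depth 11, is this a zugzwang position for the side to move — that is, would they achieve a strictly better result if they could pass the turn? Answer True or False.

[#.../####/.#..] H move#1: H01:+1/###./####/.#..*, H02:+1/#.##/####/.#.., H22:+1/#.../####/.###
[###./####/.#..] end (terminal -1, V#2); searched #.../####/.#.. to 11
if H skipped the turn, V would face:
~ [#.../####/.#..] end (terminal -1, V#1); searched #.../####/.#.. to 11
compare (H): move=+1 vs pass=+1

zugzwang(#.../####/.#.., H) = False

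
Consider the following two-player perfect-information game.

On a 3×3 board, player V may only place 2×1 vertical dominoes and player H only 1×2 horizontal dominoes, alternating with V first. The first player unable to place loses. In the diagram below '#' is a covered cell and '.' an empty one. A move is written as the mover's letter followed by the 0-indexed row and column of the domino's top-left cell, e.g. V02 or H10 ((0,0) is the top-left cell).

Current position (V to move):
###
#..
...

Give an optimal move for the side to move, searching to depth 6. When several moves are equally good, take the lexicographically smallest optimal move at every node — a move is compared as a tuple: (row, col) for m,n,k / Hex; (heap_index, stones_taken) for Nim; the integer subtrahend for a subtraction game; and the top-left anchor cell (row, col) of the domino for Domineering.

V's best at [###/#../...]: V11

p1 V@[###/#../...]: V11[###/##./.#.]+1* V12[###/#.#/..#]-1
p2 H@[###/##./.#.] terminal -1; root [###/#../...] d6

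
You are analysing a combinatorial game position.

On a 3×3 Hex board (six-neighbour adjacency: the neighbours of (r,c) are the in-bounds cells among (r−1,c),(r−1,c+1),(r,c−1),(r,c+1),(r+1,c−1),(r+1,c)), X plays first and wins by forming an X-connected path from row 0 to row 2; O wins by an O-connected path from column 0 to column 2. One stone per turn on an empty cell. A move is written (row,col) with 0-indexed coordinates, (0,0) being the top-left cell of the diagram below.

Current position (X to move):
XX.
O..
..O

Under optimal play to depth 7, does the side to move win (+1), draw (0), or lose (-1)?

[XX./O../..O] X move#1: (0,2):-1/XXX/O../..O, (1,1):+1/XX./OX./..O*, (1,2):-1/XX./O.X/..O, (2,0):-1/XX./O../X.O, (2,1):-1/XX./O../.XO
[XX./OX./..O] O move#2: (0,2):-1/XXO/OX./..O*, (1,2):-1/XX./OXO/..O, (2,0):-1/XX./OX./O.O, (2,1):-1/XX./OX./.OO
[XXO/OX./..O] X move#3: (1,2):+1/XXO/OXX/..O*, (2,0):+1/XXO/OX./X.O, (2,1):+1/XXO/OX./.XO
[XXO/OXX/..O] O move#4: (2,0):-1/XXO/OXX/O.O*, (2,1):-1/XXO/OXX/.OO
[XXO/OXX/O.O] X move#5: (2,1):+1/XXO/OXX/OXO*
[XXO/OXX/OXO] end (terminal -1, O#6); searched XX./O../..O to 7

value(XX./O../..O, X) = +1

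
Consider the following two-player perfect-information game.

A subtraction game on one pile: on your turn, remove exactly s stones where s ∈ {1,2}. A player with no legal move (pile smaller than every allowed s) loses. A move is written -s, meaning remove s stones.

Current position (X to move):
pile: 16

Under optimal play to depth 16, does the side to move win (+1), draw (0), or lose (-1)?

[16] X move#1: -1:+1/15*, -2:-1/14
[15] O move#2: -1:-1/14*, -2:-1/13
[14] X move#3: -1:-1/13, -2:+1/12*
[12] O move#4: -1:-1/11*, -2:-1/10
[11] X move#5: -1:-1/10, -2:+1/9*
[9] O move#6: -1:-1/8*, -2:-1/7
[8] X move#7: -1:-1/7, -2:+1/6*
[6] O move#8: -1:-1/5*, -2:-1/4
[5] X move#9: -1:-1/4, -2:+1/3*
[3] O move#10: -1:-1/2*, -2:-1/1
[2] X move#11: -1:-1/1, -2:+1/0*
[0] end (terminal -1, O#12); searched 16 to 16

value(16, X) = +1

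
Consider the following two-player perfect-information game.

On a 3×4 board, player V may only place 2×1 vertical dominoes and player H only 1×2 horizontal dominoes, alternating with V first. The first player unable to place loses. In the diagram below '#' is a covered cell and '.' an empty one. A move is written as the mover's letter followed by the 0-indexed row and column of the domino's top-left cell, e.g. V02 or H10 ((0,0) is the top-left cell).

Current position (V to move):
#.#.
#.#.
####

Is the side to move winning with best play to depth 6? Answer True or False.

p1 V@[#.#./#.#./####]: V01[###./###./####]+1* V03[#.##/#.##/####]+1
p2 H@[###./###./####] terminal -1; root [#.#./#.#./####] d6

V winning at [#.#./#.#./####]: True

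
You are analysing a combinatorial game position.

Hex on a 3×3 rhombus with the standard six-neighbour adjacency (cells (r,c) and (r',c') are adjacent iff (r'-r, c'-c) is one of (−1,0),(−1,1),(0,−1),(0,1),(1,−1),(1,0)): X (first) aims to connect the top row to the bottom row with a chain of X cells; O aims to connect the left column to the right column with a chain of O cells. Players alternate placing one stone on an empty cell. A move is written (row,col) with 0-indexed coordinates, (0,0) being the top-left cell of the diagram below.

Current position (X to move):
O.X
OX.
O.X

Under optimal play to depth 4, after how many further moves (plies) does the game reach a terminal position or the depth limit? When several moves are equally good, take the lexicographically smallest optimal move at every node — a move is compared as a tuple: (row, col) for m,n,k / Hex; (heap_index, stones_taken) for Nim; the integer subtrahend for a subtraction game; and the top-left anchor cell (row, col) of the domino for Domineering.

PV length from [O.X/OX./O.X]: 3 plies

ply 1, X at O.X/OX./O.X | (0,1)=+1→OXX/OX./O.X*; (1,2)=+1→O.X/OXX/O.X; (2,1)=+1→O.X/OX./OXX
ply 2, O at OXX/OX./O.X | (1,2)=-1→OXX/OXO/O.X*; (2,1)=-1→OXX/OX./OOX
ply 3, X at OXX/OXO/O.X | (2,1)=+1→OXX/OXO/OXX*
ply 4: OXX/OXO/OXX is terminal -1 (O); from O.X/OX./O.X depth 4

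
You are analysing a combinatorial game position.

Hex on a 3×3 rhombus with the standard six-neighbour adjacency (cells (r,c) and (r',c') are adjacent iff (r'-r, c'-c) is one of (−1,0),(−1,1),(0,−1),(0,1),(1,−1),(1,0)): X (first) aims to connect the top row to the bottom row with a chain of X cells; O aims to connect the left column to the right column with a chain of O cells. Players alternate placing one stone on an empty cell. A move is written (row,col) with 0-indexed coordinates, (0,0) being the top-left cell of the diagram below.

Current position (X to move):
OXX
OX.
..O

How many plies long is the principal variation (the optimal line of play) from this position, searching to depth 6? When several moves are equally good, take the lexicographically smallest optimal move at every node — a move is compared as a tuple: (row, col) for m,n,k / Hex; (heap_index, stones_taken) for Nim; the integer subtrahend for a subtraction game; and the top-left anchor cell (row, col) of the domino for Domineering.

PV length from [OXX/OX./..O]: 3 plies

p1 X@[OXX/OX./..O]: (1,2)[OXX/OXX/..O]+1* (2,0)[OXX/OX./X.O]+1 (2,1)[OXX/OX./.XO]+1
p2 O@[OXX/OXX/..O]: (2,0)[OXX/OXX/O.O]-1* (2,1)[OXX/OXX/.OO]-1
p3 X@[OXX/OXX/O.O]: (2,1)[OXX/OXX/OXO]+1*
p4 O@[OXX/OXX/OXO] terminal -1; root [OXX/OX./..O] d6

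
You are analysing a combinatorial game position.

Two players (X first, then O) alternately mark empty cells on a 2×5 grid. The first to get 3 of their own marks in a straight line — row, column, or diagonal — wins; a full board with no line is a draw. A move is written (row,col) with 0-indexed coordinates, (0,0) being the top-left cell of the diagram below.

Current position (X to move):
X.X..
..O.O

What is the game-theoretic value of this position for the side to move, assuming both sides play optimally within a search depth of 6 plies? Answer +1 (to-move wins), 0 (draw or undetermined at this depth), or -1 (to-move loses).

value(X.X../..O.O, X) = +1

p1 X@[X.X../..O.O]: (0,1)[XXX../..O.O]+1* (0,3)[X.XX./..O.O]-1 (0,4)[X.X.X/..O.O]-1 (1,0)[X.X../X.O.O]-1 (1,1)[X.X../.XO.O]-1 (1,3)[X.X../..OXO]+0
p2 O@[XXX../..O.O] terminal -1; root [X.X../..O.O] d6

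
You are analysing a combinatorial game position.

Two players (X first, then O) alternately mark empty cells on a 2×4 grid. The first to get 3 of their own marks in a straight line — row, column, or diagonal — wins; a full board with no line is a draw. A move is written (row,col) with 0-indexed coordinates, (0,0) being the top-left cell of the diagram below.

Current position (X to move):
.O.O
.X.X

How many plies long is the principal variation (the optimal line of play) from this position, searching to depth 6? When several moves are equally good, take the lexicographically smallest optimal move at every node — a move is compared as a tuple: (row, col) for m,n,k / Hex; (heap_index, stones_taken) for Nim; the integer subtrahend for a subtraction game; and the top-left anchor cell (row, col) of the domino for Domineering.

p1 X@[.O.O/.X.X]: (0,0)[XO.O/.X.X]-1 (0,2)[.OXO/.X.X]+0 (1,0)[.O.O/XX.X]-1 (1,2)[.O.O/.XXX]+1*
p2 O@[.O.O/.XXX] terminal -1; root [.O.O/.X.X] d6

PV length from [.O.O/.X.X]: 1 ply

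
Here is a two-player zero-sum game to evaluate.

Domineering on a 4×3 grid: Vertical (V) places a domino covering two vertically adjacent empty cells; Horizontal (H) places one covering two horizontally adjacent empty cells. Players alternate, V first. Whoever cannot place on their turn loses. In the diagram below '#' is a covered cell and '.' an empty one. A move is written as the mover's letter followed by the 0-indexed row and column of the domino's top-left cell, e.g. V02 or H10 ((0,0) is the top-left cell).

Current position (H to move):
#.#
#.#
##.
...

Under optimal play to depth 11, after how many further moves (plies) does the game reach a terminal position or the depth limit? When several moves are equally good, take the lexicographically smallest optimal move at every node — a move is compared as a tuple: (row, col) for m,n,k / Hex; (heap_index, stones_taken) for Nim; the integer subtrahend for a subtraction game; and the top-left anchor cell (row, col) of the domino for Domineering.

p1 H@[#.#/#.#/##./...]: H30[#.#/#.#/##./##.]-1* H31[#.#/#.#/##./.##]-1
p2 V@[#.#/#.#/##./##.]: V01[###/###/##./##.]+1* V22[#.#/#.#/###/###]+1
p3 H@[###/###/##./##.] terminal -1; root [#.#/#.#/##./...] d11

PV length from [#.#/#.#/##./...]: 2 plies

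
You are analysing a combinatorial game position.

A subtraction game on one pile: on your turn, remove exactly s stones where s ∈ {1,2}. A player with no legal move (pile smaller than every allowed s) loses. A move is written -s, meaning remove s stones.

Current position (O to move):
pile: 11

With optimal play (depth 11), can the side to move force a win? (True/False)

O winning at [11]: True

ply 1, O at 11 | -1=-1→10; -2=+1→9*
ply 2, X at 9 | -1=-1→8*; -2=-1→7
ply 3, O at 8 | -1=-1→7; -2=+1→6*
ply 4, X at 6 | -1=-1→5*; -2=-1→4
ply 5, O at 5 | -1=-1→4; -2=+1→3*
ply 6, X at 3 | -1=-1→2*; -2=-1→1
ply 7, O at 2 | -1=-1→1; -2=+1→0*
ply 8: 0 is terminal -1 (X); from 11 depth 11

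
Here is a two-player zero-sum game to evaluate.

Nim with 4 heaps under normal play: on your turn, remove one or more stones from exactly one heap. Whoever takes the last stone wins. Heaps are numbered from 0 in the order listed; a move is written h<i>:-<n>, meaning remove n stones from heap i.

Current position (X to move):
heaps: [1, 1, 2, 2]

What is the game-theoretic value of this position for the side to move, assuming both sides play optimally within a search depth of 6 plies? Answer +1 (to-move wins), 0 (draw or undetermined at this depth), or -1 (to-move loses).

[(1,1,2,2)] X move#1: h0:-1:-1/(0,1,2,2)*, h1:-1:-1/(1,0,2,2), h2:-1:-1/(1,1,1,2), h2:-2:-1/(1,1,0,2), h3:-1:-1/(1,1,2,1), h3:-2:-1/(1,1,2,0)
[(0,1,2,2)] O move#2: h1:-1:+1/(0,0,2,2)*, h2:-1:-1/(0,1,1,2), h2:-2:-1/(0,1,0,2), h3:-1:-1/(0,1,2,1), h3:-2:-1/(0,1,2,0)
[(0,0,2,2)] X move#3: h2:-1:-1/(0,0,1,2)*, h2:-2:-1/(0,0,0,2), h3:-1:-1/(0,0,2,1), h3:-2:-1/(0,0,2,0)
[(0,0,1,2)] O move#4: h2:-1:-1/(0,0,0,2), h3:-1:+1/(0,0,1,1)*, h3:-2:-1/(0,0,1,0)
[(0,0,1,1)] X move#5: h2:-1:-1/(0,0,0,1)*, h3:-1:-1/(0,0,1,0)
[(0,0,0,1)] O move#6: h3:-1:+1/(0,0,0,0)*
[(0,0,0,0)] end (terminal -1, X#7); searched (1,1,2,2) to 6

value((1,1,2,2), X) = -1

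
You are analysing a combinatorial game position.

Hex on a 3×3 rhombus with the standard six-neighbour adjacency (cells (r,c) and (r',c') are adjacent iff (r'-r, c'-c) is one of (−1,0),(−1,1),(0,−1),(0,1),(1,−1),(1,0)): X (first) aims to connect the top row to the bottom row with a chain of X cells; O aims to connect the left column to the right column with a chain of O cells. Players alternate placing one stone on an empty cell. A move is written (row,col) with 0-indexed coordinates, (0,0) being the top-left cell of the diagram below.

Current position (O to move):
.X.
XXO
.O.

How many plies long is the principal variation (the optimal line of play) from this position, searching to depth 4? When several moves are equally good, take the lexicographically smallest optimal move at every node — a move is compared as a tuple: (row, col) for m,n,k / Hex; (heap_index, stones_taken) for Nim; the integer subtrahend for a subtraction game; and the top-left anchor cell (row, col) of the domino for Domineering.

[.X./XXO/.O.] O move#1: (0,0):-1/OX./XXO/.O., (0,2):-1/.XO/XXO/.O., (2,0):+1/.X./XXO/OO.*, (2,2):-1/.X./XXO/.OO
[.X./XXO/OO.] end (terminal -1, X#2); searched .X./XXO/.O. to 4

PV length from [.X./XXO/.O.]: 1 ply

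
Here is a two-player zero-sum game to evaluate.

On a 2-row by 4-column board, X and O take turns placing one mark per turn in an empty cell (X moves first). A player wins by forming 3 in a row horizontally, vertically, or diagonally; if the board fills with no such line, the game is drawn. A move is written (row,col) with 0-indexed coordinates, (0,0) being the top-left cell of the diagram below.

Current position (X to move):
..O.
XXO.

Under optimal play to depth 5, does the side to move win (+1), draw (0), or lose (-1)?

ply 1, X at ..O./XXO. | (0,0)=+0→X.O./XXO.*; (0,1)=+0→.XO./XXO.; (0,3)=+0→..OX/XXO.; (1,3)=-1→..O./XXOX
ply 2, O at X.O./XXO. | (0,1)=+0→XOO./XXO.*; (0,3)=+0→X.OO/XXO.; (1,3)=+0→X.O./XXOO
ply 3, X at XOO./XXO. | (0,3)=+0→XOOX/XXO.*; (1,3)=-1→XOO./XXOX
ply 4, O at XOOX/XXO. | (1,3)=+0→XOOX/XXOO*
ply 5: XOOX/XXOO is terminal +0 (X); from ..O./XXO. depth 5

value(..O./XXO., X) = 0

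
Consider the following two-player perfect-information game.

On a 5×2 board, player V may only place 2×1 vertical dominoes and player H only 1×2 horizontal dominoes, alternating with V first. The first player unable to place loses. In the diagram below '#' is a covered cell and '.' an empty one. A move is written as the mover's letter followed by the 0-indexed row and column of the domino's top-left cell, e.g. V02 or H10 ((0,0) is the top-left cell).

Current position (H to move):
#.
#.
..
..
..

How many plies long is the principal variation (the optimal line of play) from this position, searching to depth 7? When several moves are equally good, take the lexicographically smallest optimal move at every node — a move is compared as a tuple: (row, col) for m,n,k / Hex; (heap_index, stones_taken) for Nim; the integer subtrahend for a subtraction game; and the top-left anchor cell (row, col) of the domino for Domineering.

PV length from [#./#./../../..]: 3 plies

p1 H@[#./#./../../..]: H20[#./#./##/../..]-1 H30[#./#./../##/..]+1* H40[#./#./../../##]-1
p2 V@[#./#./../##/..]: V01[##/##/../##/..]-1* V11[#./##/.#/##/..]-1
p3 H@[##/##/../##/..]: H20[##/##/##/##/..]+1* H40[##/##/../##/##]+1
p4 V@[##/##/##/##/..] terminal -1; root [#./#./../../..] d7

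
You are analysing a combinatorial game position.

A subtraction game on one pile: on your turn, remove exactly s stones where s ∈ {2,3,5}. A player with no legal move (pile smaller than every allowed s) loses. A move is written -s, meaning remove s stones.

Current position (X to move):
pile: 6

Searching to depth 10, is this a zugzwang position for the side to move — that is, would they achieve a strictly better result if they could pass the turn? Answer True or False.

zugzwang(6, X) = False

p1 X@[6]: -2[4]-1 -3[3]-1 -5[1]+1*
p2 O@[1] terminal -1; root [6] d10
pass branch (O moves first from the same position):
  | p1 O@[6]: -2[4]-1 -3[3]-1 -5[1]+1*
  | p2 X@[1] terminal -1; root [6] d10
X moving scores +1; X passing scores -1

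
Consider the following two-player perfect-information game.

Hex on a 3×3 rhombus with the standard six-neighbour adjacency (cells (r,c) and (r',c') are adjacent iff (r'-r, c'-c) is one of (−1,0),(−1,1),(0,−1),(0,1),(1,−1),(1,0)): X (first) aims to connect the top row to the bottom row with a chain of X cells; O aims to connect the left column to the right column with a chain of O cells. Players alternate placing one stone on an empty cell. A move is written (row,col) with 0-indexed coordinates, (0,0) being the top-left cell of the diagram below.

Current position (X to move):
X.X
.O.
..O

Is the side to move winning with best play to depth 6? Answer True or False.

[X.X/.O./..O] X move#1: (0,1):-1/XXX/.O./..O*, (1,0):-1/X.X/XO./..O, (1,2):-1/X.X/.OX/..O, (2,0):-1/X.X/.O./X.O, (2,1):-1/X.X/.O./.XO
[XXX/.O./..O] O move#2: (1,0):+1/XXX/OO./..O*, (1,2):+1/XXX/.OO/..O, (2,0):+1/XXX/.O./O.O, (2,1):+1/XXX/.O./.OO
[XXX/OO./..O] X move#3: (1,2):-1/XXX/OOX/..O*, (2,0):-1/XXX/OO./X.O, (2,1):-1/XXX/OO./.XO
[XXX/OOX/..O] O move#4: (2,0):-1/XXX/OOX/O.O, (2,1):+1/XXX/OOX/.OO*
[XXX/OOX/.OO] end (terminal -1, X#5); searched X.X/.O./..O to 6

X winning at [X.X/.O./..O]: False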